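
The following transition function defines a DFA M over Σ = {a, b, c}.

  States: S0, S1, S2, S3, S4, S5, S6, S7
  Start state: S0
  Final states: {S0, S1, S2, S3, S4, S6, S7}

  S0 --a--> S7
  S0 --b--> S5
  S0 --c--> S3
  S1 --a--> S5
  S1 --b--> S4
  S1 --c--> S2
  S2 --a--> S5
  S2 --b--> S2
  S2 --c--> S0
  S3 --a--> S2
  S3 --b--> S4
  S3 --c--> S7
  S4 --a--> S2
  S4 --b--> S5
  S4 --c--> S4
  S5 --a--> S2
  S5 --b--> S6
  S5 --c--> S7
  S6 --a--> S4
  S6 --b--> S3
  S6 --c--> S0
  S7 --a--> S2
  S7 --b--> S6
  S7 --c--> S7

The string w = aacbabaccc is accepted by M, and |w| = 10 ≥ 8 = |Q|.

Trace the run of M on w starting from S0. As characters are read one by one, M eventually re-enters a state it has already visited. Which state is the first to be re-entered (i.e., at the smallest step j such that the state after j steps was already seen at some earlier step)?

S0

Run of M on w = a a c b a b a c c c:
  step 0: S0  (start)
  step 1: S7  (read a: S0→S7)
  step 2: S2  (read a: S7→S2)
  step 3: S0  (read c: S2→S0)   ← first repeat (S0 seen earlier)
  step 4: S5  (read b: S0→S5)
  step 5: S2  (read a: S5→S2)
  step 6: S2  (read b: S2→S2)
  step 7: S5  (read a: S2→S5)
  step 8: S7  (read c: S5→S7)
  step 9: S7  (read c: S7→S7)
  step 10: S7  (read c: S7→S7)

The earliest repeat is at step j = 3: M is in S0, which it already visited at step i = 0.
With |Q| = 8, pigeonhole forces a state repeat no later than step 8; the substring read between the first and second visits to that state can be pumped.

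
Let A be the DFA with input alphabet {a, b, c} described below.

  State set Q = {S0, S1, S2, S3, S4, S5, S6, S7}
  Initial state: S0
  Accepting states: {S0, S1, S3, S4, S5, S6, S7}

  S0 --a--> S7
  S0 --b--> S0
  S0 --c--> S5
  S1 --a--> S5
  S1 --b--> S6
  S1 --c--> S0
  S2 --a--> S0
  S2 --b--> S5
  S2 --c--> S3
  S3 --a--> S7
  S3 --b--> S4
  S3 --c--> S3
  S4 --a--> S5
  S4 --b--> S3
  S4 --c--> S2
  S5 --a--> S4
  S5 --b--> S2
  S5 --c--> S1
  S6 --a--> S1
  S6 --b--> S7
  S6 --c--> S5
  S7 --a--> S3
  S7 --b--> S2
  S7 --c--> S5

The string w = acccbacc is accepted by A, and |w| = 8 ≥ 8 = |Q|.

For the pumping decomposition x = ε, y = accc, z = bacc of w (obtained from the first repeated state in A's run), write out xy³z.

acccacccacccbacc

xy^3z = ε·accc·accc·accc·bacc = acccacccacccbacc.
Reading y = accc takes A from S0 back to S0, so after x·y·y·y the machine is still in S0, and z then leads to the accepting state S1. Hence acccacccacccbacc ∈ L(A).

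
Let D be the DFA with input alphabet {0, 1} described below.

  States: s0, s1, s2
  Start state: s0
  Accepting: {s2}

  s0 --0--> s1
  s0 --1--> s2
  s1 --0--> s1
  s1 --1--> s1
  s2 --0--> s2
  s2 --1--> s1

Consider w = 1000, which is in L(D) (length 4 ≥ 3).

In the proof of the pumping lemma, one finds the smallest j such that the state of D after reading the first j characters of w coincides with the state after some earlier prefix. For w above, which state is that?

s2

Run of D on w = 1 0 0 0:
  step 0: s0  (start)
  step 1: s2  (read 1: s0→s2)
  step 2: s2  (read 0: s2→s2)   ← first repeat (s2 seen earlier)
  step 3: s2  (read 0: s2→s2)
  step 4: s2  (read 0: s2→s2)

The earliest repeat is at step j = 2: D is in s2, which it already visited at step i = 1.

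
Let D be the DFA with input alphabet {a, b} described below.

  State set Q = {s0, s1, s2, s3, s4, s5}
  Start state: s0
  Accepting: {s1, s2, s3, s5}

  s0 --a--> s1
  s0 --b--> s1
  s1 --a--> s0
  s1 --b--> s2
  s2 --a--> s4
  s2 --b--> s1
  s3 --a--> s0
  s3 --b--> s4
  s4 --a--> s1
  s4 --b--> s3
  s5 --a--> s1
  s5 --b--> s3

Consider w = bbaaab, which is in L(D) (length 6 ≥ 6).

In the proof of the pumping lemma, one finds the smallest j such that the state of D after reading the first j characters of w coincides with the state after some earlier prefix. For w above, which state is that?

s1

State sequence: s0 -b-> s1 -b-> s2 -a-> s4 -a-> s1 -a-> s0 -b-> s1
First repeat at step 4: s1 was already visited.

The earliest repeat is at step j = 4: D is in s1, which it already visited at step i = 1.
Since D has 6 states, any run of length ≥ 6 visits 6+1 states, so by pigeonhole some state repeats within the first 6 steps — that repeat gives the pumpable loop.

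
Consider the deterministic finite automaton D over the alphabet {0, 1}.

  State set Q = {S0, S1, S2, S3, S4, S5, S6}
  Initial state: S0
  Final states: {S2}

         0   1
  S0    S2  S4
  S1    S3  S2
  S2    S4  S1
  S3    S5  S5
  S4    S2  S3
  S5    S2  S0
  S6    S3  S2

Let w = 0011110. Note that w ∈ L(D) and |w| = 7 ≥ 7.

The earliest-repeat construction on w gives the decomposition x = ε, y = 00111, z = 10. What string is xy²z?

xy^2z = ε·00111·00111·10 = 001110011110.
Reading y = 00111 takes D from S0 back to S0, so after x·y·y the machine is still in S0, and z then leads to the accepting state S2. Hence 001110011110 ∈ L(D).

001110011110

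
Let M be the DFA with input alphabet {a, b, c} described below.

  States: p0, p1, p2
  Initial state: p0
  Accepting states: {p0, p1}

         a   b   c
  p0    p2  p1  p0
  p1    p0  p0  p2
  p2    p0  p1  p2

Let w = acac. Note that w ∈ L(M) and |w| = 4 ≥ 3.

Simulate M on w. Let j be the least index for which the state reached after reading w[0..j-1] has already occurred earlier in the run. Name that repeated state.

Run of M on w = a c a c:
  step 0: p0  (start)
  step 1: p2  (read a: p0→p2)
  step 2: p2  (read c: p2→p2)   ← first repeat (p2 seen earlier)
  step 3: p0  (read a: p2→p0)
  step 4: p0  (read c: p0→p0)

The earliest repeat is at step j = 2: M is in p2, which it already visited at step i = 1.
With |Q| = 3, pigeonhole forces a state repeat no later than step 3; the substring read between the first and second visits to that state can be pumped.

p2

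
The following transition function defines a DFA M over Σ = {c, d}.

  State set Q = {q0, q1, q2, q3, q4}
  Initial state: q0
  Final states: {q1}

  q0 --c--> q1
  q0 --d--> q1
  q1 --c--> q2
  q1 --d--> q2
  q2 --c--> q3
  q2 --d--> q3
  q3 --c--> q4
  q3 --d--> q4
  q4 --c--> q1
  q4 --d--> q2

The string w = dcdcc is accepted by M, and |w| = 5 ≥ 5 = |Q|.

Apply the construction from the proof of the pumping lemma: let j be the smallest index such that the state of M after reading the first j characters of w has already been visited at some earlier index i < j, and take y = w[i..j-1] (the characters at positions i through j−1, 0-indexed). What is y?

cdcc

Run of M on w = d c d c c:
  step 0: q0  (start)
  step 1: q1  (read d: q0→q1)
  step 2: q2  (read c: q1→q2)
  step 3: q3  (read d: q2→q3)
  step 4: q4  (read c: q3→q4)
  step 5: q1  (read c: q4→q1)   ← first repeat (q1 seen earlier)

So i = 1, j = 5, giving x = w[0:1] = d, y = w[1:5] = cdcc, z = w[5:5] = ε.
Check: |xy| = 5 ≤ 5 and |y| = 4 ≥ 1. Reading y takes M from q1 back to q1, so every xyⁱz is accepted.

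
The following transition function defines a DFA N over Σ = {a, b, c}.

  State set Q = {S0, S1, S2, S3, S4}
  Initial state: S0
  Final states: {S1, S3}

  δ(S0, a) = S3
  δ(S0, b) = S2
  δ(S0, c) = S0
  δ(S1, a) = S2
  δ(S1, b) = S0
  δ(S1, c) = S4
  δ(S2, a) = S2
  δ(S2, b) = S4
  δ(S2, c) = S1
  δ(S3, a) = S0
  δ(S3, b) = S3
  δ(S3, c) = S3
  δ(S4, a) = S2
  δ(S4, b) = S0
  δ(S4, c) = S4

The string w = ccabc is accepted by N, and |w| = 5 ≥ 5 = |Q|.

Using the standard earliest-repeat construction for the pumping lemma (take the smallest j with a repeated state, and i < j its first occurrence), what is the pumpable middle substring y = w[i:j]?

Run of N on w = c c a b c:
  step 0: S0  (start)
  step 1: S0  (read c: S0→S0)   ← first repeat (S0 seen earlier)
  step 2: S0  (read c: S0→S0)
  step 3: S3  (read a: S0→S3)
  step 4: S3  (read b: S3→S3)
  step 5: S3  (read c: S3→S3)

So i = 0, j = 1, giving x = w[0:0] = ε, y = w[0:1] = c, z = w[1:5] = cabc.
Check: |xy| = 1 ≤ 5 and |y| = 1 ≥ 1. Reading y takes N from S0 back to S0, so every xyⁱz is accepted.

c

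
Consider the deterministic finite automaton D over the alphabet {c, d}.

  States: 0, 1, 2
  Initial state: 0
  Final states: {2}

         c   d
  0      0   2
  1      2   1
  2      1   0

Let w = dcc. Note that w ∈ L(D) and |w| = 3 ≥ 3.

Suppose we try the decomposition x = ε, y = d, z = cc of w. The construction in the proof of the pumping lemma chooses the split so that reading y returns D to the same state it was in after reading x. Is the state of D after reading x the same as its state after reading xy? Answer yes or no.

State sequence: 0 -d-> 2

After x (step 0): 0. After xy (step 1): 2.
They differ (0 ≠ 2), so y is not a cycle from the state after x; this split is not the one the pumping-lemma construction produces, and pumping y need not keep the string in L(D).

no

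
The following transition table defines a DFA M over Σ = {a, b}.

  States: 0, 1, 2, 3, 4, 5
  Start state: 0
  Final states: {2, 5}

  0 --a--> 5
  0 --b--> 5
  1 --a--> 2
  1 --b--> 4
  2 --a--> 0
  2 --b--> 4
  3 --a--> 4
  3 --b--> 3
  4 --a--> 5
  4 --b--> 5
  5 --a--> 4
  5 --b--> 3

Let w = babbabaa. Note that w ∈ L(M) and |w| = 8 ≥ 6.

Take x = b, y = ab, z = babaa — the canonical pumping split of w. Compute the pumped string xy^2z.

xy^2z = b·ab·ab·babaa = bababbabaa.
Reading y = ab takes M from 5 back to 5, so after x·y·y the machine is still in 5, and z then leads to the accepting state 5. Hence bababbabaa ∈ L(M).

bababbabaa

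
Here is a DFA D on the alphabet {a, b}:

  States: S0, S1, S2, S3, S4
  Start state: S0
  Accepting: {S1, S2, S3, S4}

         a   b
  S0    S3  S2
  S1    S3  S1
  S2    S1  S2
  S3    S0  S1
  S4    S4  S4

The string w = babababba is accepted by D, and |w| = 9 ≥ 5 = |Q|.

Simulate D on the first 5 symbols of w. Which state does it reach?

S1

Run of D on the first 5 characters of w = b a b a b:
  step 0: S0  (start)
  step 1: S2  (read b: S0→S2)
  step 2: S1  (read a: S2→S1)
  step 3: S1  (read b: S1→S1)
  step 4: S3  (read a: S1→S3)
  step 5: S1  (read b: S3→S1)

After reading 5 characters, D is in state S1.
(This kind of state-tracing is the core of the pumping-lemma construction: with 5 states, pigeonhole forces a repeat within the first 5 steps.)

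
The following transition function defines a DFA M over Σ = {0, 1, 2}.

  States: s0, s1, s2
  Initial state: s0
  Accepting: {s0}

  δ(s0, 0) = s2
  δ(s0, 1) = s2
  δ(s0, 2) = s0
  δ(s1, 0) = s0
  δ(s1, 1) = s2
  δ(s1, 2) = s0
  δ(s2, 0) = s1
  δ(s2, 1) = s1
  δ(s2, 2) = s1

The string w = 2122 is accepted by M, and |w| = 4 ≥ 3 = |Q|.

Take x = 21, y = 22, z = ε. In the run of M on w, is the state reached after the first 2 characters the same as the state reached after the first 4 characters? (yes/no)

no

State sequence: s0 -2-> s0 -1-> s2 -2-> s1 -2-> s0

After x (step 2): s2. After xy (step 4): s0.
They differ (s2 ≠ s0), so y is not a cycle from the state after x; this split is not the one the pumping-lemma construction produces, and pumping y need not keep the string in L(M).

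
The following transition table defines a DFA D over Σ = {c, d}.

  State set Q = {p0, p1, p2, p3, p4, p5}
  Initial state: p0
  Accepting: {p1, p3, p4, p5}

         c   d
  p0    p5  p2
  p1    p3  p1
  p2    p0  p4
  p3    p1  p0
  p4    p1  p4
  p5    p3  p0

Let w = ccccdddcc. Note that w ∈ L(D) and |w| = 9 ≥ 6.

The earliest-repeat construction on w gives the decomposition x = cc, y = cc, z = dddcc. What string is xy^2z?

xy^2z = cc·cc·cc·dddcc = ccccccdddcc.
Reading y = cc takes D from p3 back to p3, so after x·y·y the machine is still in p3, and z then leads to the accepting state p3. Hence ccccccdddcc ∈ L(D).

ccccccdddcc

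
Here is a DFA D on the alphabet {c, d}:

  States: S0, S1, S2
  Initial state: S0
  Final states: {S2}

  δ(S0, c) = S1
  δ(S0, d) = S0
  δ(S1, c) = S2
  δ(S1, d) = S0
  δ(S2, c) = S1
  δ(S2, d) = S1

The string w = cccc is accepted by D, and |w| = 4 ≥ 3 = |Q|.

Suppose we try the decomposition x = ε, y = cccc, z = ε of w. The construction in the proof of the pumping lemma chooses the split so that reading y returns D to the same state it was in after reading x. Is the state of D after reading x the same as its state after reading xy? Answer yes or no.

Run of D on the first 4 characters of w = c c c c:
  step 0: S0  (start)
  step 1: S1  (read c: S0→S1)
  step 2: S2  (read c: S1→S2)
  step 3: S1  (read c: S2→S1)
  step 4: S2  (read c: S1→S2)

After x (step 0): S0. After xy (step 4): S2.
They differ (S0 ≠ S2), so y is not a cycle from the state after x; this split is not the one the pumping-lemma construction produces, and pumping y need not keep the string in L(D).

no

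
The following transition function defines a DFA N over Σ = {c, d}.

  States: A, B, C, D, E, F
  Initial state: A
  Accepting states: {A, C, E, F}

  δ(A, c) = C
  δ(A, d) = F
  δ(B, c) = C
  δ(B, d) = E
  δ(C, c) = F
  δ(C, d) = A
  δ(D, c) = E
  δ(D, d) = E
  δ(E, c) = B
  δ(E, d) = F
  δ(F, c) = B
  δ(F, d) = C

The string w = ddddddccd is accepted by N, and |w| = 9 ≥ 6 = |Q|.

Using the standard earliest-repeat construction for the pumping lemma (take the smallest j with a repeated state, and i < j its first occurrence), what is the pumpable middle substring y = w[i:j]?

State sequence: A -d-> F -d-> C -d-> A -d-> F -d-> C -d-> A -c-> C -c-> F -d-> C
First repeat at step 3: A was already visited.

So i = 0, j = 3, giving x = w[0:0] = ε, y = w[0:3] = ddd, z = w[3:9] = dddccd.
Check: |xy| = 3 ≤ 6 and |y| = 3 ≥ 1. Reading y takes N from A back to A, so every xyⁱz is accepted.
With |Q| = 6, pigeonhole forces a state repeat no later than step 6; the substring read between the first and second visits to that state can be pumped.

ddd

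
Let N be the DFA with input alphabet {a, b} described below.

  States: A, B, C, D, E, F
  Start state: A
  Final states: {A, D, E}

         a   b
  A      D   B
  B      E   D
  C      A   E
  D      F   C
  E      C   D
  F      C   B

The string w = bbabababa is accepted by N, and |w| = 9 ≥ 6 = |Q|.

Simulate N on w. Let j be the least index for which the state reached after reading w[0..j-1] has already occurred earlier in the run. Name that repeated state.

B

State sequence: A -b-> B -b-> D -a-> F -b-> B -a-> E -b-> D -a-> F -b-> B -a-> E
First repeat at step 4: B was already visited.

The earliest repeat is at step j = 4: N is in B, which it already visited at step i = 1.
With |Q| = 6, pigeonhole forces a state repeat no later than step 6; the substring read between the first and second visits to that state can be pumped.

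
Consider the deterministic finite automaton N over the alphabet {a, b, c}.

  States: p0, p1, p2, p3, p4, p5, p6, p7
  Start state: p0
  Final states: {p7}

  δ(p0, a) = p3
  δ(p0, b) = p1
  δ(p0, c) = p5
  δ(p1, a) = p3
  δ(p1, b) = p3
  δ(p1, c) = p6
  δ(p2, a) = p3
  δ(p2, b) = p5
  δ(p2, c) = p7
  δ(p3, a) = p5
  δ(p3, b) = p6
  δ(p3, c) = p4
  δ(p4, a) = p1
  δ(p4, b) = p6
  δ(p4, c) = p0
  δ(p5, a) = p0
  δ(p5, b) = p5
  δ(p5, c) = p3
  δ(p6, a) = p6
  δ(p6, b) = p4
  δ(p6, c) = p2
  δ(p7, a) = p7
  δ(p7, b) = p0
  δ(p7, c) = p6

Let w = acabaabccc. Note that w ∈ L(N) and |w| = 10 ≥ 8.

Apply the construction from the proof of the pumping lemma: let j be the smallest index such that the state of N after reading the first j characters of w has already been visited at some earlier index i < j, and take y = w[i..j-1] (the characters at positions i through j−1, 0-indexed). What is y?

cab

State sequence: p0 -a-> p3 -c-> p4 -a-> p1 -b-> p3 -a-> p5 -a-> p0 -b-> p1 -c-> p6 -c-> p2 -c-> p7
First repeat at step 4: p3 was already visited.

So i = 1, j = 4, giving x = w[0:1] = a, y = w[1:4] = cab, z = w[4:10] = aabccc.
Check: |xy| = 4 ≤ 8 and |y| = 3 ≥ 1. Reading y takes N from p3 back to p3, so every xyⁱz is accepted.
With |Q| = 8, pigeonhole forces a state repeat no later than step 8; the substring read between the first and second visits to that state can be pumped.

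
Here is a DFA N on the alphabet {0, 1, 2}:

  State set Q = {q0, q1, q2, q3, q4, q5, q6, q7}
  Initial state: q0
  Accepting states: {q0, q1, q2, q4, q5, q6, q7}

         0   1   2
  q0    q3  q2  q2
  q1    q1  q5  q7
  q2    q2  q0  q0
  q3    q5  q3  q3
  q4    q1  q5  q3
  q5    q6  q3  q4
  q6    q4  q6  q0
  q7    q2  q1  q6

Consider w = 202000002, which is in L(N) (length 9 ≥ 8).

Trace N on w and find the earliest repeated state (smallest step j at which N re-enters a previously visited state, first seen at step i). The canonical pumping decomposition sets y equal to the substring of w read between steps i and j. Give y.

0

State sequence: q0 -2-> q2 -0-> q2 -2-> q0 -0-> q3 -0-> q5 -0-> q6 -0-> q4 -0-> q1 -2-> q7
First repeat at step 2: q2 was already visited.

So i = 1, j = 2, giving x = w[0:1] = 2, y = w[1:2] = 0, z = w[2:9] = 2000002.
Check: |xy| = 2 ≤ 8 and |y| = 1 ≥ 1. Reading y takes N from q2 back to q2, so every xyⁱz is accepted.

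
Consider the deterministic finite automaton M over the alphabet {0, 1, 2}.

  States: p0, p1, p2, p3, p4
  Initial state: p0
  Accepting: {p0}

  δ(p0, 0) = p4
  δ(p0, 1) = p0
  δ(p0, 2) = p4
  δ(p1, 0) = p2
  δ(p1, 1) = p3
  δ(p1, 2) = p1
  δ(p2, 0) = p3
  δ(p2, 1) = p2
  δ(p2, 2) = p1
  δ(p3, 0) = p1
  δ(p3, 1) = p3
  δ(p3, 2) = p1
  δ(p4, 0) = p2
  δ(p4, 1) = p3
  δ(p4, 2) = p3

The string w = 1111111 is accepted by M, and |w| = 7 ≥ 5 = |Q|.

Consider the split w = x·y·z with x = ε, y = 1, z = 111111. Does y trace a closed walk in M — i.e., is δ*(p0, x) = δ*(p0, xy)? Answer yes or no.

State sequence: p0 -1-> p0

After x (step 0): p0. After xy (step 1): p0.
They match, so y = 1 drives M around a cycle from p0 back to itself; pumping y any number of times keeps M in p0 before reading z, and xyⁱz ∈ L(M) for every i ≥ 0.

yes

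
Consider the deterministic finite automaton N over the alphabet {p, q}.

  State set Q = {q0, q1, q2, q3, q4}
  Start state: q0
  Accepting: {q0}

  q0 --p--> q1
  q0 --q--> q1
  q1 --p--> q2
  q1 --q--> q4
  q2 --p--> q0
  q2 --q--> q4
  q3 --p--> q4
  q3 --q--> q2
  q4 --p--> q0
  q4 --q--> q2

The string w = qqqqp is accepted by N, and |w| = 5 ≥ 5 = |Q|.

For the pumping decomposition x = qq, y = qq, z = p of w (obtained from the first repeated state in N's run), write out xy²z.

xy^2z = qq·qq·qq·p = qqqqqqp.
Reading y = qq takes N from q4 back to q4, so after x·y·y the machine is still in q4, and z then leads to the accepting state q0. Hence qqqqqqp ∈ L(N).

qqqqqqp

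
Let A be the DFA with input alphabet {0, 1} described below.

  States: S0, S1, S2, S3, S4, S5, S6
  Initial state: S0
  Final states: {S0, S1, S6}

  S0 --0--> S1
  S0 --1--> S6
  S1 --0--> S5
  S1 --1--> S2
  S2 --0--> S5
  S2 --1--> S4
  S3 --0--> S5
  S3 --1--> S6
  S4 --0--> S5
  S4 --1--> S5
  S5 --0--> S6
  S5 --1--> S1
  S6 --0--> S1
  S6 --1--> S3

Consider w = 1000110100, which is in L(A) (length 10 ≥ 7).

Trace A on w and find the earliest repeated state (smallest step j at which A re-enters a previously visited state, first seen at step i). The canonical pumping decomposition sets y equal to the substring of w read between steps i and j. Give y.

000

State sequence: S0 -1-> S6 -0-> S1 -0-> S5 -0-> S6 -1-> S3 -1-> S6 -0-> S1 -1-> S2 -0-> S5 -0-> S6
First repeat at step 4: S6 was already visited.

So i = 1, j = 4, giving x = w[0:1] = 1, y = w[1:4] = 000, z = w[4:10] = 110100.
Check: |xy| = 4 ≤ 7 and |y| = 3 ≥ 1. Reading y takes A from S6 back to S6, so every xyⁱz is accepted.
With |Q| = 7, pigeonhole forces a state repeat no later than step 7; the substring read between the first and second visits to that state can be pumped.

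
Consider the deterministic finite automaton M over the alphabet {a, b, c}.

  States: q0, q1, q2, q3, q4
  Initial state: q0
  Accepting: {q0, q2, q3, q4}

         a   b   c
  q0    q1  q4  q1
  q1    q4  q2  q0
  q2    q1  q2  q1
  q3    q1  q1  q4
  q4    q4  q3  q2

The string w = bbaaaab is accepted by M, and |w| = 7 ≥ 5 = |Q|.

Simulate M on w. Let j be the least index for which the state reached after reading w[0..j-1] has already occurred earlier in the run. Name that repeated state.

State sequence: q0 -b-> q4 -b-> q3 -a-> q1 -a-> q4 -a-> q4 -a-> q4 -b-> q3
First repeat at step 4: q4 was already visited.

The earliest repeat is at step j = 4: M is in q4, which it already visited at step i = 1.
The DFA has 5 states, so the proof of the pumping lemma guarantees a repeated state among the first 5+1 visited; the segment between the two visits is the pumpable y.

q4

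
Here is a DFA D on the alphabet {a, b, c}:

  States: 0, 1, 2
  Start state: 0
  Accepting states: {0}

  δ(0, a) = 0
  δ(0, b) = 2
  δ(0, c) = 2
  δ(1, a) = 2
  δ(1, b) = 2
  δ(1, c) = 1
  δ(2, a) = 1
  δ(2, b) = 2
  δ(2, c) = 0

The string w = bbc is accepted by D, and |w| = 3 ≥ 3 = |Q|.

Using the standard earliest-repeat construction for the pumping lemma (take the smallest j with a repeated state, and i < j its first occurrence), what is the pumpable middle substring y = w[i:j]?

b

State sequence: 0 -b-> 2 -b-> 2 -c-> 0
First repeat at step 2: 2 was already visited.

So i = 1, j = 2, giving x = w[0:1] = b, y = w[1:2] = b, z = w[2:3] = c.
Check: |xy| = 2 ≤ 3 and |y| = 1 ≥ 1. Reading y takes D from 2 back to 2, so every xyⁱz is accepted.
With |Q| = 3, pigeonhole forces a state repeat no later than step 3; the substring read between the first and second visits to that state can be pumped.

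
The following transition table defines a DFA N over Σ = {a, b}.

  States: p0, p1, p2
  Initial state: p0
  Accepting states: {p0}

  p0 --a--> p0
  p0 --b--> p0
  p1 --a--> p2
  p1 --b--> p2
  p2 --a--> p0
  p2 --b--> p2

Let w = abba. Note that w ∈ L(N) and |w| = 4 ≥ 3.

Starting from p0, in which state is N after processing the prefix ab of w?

State sequence: p0 -a-> p0 -b-> p0

After reading 2 characters, N is in state p0.

p0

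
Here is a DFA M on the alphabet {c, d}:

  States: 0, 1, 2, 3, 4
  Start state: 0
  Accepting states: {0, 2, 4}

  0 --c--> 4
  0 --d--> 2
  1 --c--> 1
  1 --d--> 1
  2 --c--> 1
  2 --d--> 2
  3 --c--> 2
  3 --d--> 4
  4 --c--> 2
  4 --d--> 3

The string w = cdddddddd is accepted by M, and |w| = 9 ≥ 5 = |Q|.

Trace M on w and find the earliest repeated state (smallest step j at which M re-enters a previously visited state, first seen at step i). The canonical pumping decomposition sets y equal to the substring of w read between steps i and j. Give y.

State sequence: 0 -c-> 4 -d-> 3 -d-> 4 -d-> 3 -d-> 4 -d-> 3 -d-> 4 -d-> 3 -d-> 4
First repeat at step 3: 4 was already visited.

So i = 1, j = 3, giving x = w[0:1] = c, y = w[1:3] = dd, z = w[3:9] = dddddd.
Check: |xy| = 3 ≤ 5 and |y| = 2 ≥ 1. Reading y takes M from 4 back to 4, so every xyⁱz is accepted.

dd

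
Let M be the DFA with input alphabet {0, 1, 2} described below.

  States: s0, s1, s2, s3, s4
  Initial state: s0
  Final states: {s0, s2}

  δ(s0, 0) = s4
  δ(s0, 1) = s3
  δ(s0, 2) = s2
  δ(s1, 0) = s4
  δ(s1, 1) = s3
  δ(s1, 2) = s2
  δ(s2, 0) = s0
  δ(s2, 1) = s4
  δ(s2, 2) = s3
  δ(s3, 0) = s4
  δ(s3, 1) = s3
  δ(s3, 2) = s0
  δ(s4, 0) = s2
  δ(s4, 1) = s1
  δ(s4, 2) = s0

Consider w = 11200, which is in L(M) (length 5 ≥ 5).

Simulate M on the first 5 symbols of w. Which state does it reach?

s2

Run of M on the first 5 characters of w = 1 1 2 0 0:
  step 0: s0  (start)
  step 1: s3  (read 1: s0→s3)
  step 2: s3  (read 1: s3→s3)
  step 3: s0  (read 2: s3→s0)
  step 4: s4  (read 0: s0→s4)
  step 5: s2  (read 0: s4→s2)

After reading 5 characters, M is in state s2.
(This kind of state-tracing is the core of the pumping-lemma construction: with 5 states, pigeonhole forces a repeat within the first 5 steps.)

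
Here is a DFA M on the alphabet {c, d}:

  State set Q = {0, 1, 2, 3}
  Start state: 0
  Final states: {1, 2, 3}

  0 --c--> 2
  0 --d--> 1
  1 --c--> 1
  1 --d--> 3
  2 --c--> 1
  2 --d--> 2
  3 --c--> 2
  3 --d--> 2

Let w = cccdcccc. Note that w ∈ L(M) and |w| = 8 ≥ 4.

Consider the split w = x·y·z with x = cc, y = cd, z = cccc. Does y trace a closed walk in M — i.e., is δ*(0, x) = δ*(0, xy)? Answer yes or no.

no

Run of M on the first 4 characters of w = c c c d:
  step 0: 0  (start)
  step 1: 2  (read c: 0→2)
  step 2: 1  (read c: 2→1)
  step 3: 1  (read c: 1→1)
  step 4: 3  (read d: 1→3)

After x (step 2): 1. After xy (step 4): 3.
They differ (1 ≠ 3), so y is not a cycle from the state after x; this split is not the one the pumping-lemma construction produces, and pumping y need not keep the string in L(M).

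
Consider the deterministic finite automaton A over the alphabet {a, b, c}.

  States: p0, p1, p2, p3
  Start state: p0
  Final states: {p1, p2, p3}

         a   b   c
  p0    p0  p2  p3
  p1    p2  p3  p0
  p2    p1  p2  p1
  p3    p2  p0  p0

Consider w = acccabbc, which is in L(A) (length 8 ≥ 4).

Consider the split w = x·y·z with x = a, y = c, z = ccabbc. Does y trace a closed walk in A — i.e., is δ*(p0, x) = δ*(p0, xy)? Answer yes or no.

no

State sequence: p0 -a-> p0 -c-> p3

After x (step 1): p0. After xy (step 2): p3.
They differ (p0 ≠ p3), so y is not a cycle from the state after x; this split is not the one the pumping-lemma construction produces, and pumping y need not keep the string in L(A).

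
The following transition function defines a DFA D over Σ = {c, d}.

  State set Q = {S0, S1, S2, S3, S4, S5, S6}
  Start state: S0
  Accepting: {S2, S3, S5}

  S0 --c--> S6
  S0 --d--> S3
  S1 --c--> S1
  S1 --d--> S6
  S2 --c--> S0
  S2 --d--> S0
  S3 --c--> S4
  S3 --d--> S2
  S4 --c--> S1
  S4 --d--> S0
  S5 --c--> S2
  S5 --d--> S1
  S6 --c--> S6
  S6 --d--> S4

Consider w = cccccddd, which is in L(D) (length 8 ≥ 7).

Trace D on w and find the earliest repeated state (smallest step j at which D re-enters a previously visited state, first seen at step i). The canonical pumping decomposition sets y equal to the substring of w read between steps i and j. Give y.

c

State sequence: S0 -c-> S6 -c-> S6 -c-> S6 -c-> S6 -c-> S6 -d-> S4 -d-> S0 -d-> S3
First repeat at step 2: S6 was already visited.

So i = 1, j = 2, giving x = w[0:1] = c, y = w[1:2] = c, z = w[2:8] = cccddd.
Check: |xy| = 2 ≤ 7 and |y| = 1 ≥ 1. Reading y takes D from S6 back to S6, so every xyⁱz is accepted.
Since D has 7 states, any run of length ≥ 7 visits 7+1 states, so by pigeonhole some state repeats within the first 7 steps — that repeat gives the pumpable loop.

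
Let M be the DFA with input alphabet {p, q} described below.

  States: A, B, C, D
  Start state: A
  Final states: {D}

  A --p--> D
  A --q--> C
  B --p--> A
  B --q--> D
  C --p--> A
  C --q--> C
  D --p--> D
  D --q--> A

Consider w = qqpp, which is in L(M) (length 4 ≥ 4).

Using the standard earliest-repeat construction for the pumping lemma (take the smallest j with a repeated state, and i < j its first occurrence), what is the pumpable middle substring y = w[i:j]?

Run of M on w = q q p p:
  step 0: A  (start)
  step 1: C  (read q: A→C)
  step 2: C  (read q: C→C)   ← first repeat (C seen earlier)
  step 3: A  (read p: C→A)
  step 4: D  (read p: A→D)

So i = 1, j = 2, giving x = w[0:1] = q, y = w[1:2] = q, z = w[2:4] = pp.
Check: |xy| = 2 ≤ 4 and |y| = 1 ≥ 1. Reading y takes M from C back to C, so every xyⁱz is accepted.

q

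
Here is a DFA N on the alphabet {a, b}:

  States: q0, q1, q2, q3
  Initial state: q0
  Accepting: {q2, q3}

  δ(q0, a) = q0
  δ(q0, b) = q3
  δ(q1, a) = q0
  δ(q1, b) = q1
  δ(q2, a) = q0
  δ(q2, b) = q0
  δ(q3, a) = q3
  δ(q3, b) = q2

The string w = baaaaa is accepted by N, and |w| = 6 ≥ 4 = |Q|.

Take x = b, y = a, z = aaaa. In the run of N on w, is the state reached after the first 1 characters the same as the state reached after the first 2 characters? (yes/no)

Run of N on the first 2 characters of w = b a:
  step 0: q0  (start)
  step 1: q3  (read b: q0→q3)
  step 2: q3  (read a: q3→q3)

After x (step 1): q3. After xy (step 2): q3.
They match, so y = a drives N around a cycle from q3 back to itself; pumping y any number of times keeps N in q3 before reading z, and xyⁱz ∈ L(N) for every i ≥ 0.

yes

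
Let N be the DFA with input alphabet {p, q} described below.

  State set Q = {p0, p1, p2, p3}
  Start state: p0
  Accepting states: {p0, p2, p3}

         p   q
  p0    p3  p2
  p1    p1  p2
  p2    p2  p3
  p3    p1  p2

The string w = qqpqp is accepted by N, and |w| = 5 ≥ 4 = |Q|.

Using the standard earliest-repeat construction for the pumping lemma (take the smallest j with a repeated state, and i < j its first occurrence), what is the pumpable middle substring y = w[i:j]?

qpq

State sequence: p0 -q-> p2 -q-> p3 -p-> p1 -q-> p2 -p-> p2
First repeat at step 4: p2 was already visited.

So i = 1, j = 4, giving x = w[0:1] = q, y = w[1:4] = qpq, z = w[4:5] = p.
Check: |xy| = 4 ≤ 4 and |y| = 3 ≥ 1. Reading y takes N from p2 back to p2, so every xyⁱz is accepted.
Since N has 4 states, any run of length ≥ 4 visits 4+1 states, so by pigeonhole some state repeats within the first 4 steps — that repeat gives the pumpable loop.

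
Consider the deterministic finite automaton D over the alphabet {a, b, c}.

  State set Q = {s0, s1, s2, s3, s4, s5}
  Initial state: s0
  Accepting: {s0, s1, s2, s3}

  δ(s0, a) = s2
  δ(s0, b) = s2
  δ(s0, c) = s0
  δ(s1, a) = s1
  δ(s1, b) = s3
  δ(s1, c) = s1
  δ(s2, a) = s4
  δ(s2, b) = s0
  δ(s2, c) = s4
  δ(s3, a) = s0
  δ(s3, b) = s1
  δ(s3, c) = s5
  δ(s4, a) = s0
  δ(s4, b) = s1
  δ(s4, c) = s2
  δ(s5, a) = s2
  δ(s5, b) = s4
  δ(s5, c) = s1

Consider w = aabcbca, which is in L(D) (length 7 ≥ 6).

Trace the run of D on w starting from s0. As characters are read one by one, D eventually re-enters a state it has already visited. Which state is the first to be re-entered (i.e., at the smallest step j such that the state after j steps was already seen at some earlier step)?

Run of D on w = a a b c b c a:
  step 0: s0  (start)
  step 1: s2  (read a: s0→s2)
  step 2: s4  (read a: s2→s4)
  step 3: s1  (read b: s4→s1)
  step 4: s1  (read c: s1→s1)   ← first repeat (s1 seen earlier)
  step 5: s3  (read b: s1→s3)
  step 6: s5  (read c: s3→s5)
  step 7: s2  (read a: s5→s2)

The earliest repeat is at step j = 4: D is in s1, which it already visited at step i = 3.
The DFA has 6 states, so the proof of the pumping lemma guarantees a repeated state among the first 6+1 visited; the segment between the two visits is the pumpable y.

s1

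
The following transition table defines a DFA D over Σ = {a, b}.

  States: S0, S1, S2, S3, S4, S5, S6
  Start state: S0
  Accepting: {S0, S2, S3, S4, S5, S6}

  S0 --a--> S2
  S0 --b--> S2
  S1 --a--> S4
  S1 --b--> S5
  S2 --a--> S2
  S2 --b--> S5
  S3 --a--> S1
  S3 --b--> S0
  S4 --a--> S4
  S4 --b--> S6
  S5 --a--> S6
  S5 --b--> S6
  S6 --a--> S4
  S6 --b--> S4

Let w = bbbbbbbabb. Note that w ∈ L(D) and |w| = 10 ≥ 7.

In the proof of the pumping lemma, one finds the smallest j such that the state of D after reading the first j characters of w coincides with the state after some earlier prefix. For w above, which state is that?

S6

State sequence: S0 -b-> S2 -b-> S5 -b-> S6 -b-> S4 -b-> S6 -b-> S4 -b-> S6 -a-> S4 -b-> S6 -b-> S4
First repeat at step 5: S6 was already visited.

The earliest repeat is at step j = 5: D is in S6, which it already visited at step i = 3.
Pumping length from the standard proof: p = 7 (the number of states). The repeated state found above gives |xy| = j ≤ 7 and |y| = j − i ≥ 1.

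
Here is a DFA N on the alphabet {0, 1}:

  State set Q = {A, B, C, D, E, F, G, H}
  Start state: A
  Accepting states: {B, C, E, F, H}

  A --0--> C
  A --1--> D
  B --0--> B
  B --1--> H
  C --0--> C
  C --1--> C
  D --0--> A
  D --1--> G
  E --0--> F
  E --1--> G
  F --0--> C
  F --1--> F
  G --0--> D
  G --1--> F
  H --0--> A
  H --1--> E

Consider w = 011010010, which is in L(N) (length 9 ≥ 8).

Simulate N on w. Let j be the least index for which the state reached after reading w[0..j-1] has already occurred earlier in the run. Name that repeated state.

State sequence: A -0-> C -1-> C -1-> C -0-> C -1-> C -0-> C -0-> C -1-> C -0-> C
First repeat at step 2: C was already visited.

The earliest repeat is at step j = 2: N is in C, which it already visited at step i = 1.
With |Q| = 8, pigeonhole forces a state repeat no later than step 8; the substring read between the first and second visits to that state can be pumped.

C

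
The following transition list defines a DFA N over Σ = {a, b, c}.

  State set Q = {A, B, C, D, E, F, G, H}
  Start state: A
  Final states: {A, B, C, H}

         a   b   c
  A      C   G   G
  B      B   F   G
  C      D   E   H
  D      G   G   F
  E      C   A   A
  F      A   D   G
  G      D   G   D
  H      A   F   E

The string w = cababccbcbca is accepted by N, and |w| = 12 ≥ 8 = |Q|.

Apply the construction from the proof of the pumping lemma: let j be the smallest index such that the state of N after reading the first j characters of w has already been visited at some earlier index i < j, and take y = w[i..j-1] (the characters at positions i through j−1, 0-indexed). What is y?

ab

State sequence: A -c-> G -a-> D -b-> G -a-> D -b-> G -c-> D -c-> F -b-> D -c-> F -b-> D -c-> F -a-> A
First repeat at step 3: G was already visited.

So i = 1, j = 3, giving x = w[0:1] = c, y = w[1:3] = ab, z = w[3:12] = abccbcbca.
Check: |xy| = 3 ≤ 8 and |y| = 2 ≥ 1. Reading y takes N from G back to G, so every xyⁱz is accepted.
Pumping length from the standard proof: p = 8 (the number of states). The repeated state found above gives |xy| = j ≤ 8 and |y| = j − i ≥ 1.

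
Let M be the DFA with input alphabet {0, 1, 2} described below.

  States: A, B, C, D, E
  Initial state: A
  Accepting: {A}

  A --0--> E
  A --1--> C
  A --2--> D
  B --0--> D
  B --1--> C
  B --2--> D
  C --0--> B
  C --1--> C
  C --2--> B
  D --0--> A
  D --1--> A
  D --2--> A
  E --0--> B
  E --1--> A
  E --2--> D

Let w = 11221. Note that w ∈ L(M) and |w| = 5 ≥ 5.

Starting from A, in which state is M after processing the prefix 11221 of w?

State sequence: A -1-> C -1-> C -2-> B -2-> D -1-> A

After reading 5 characters, M is in state A.

A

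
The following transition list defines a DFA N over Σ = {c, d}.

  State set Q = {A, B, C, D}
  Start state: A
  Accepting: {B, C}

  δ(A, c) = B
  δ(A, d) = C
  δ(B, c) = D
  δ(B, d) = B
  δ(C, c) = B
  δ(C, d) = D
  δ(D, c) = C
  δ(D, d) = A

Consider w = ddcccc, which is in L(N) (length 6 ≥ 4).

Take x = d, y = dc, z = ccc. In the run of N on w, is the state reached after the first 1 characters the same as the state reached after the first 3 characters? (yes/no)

yes

Run of N on the first 3 characters of w = d d c:
  step 0: A  (start)
  step 1: C  (read d: A→C)
  step 2: D  (read d: C→D)
  step 3: C  (read c: D→C)

After x (step 1): C. After xy (step 3): C.
They match, so y = dc drives N around a cycle from C back to itself; pumping y any number of times keeps N in C before reading z, and xyⁱz ∈ L(N) for every i ≥ 0.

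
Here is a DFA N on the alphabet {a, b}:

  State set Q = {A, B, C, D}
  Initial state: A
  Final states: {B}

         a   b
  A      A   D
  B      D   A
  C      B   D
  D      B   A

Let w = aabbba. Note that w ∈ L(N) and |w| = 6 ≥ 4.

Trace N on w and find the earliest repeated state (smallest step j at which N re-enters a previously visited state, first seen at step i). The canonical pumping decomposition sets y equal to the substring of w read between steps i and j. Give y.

a

State sequence: A -a-> A -a-> A -b-> D -b-> A -b-> D -a-> B
First repeat at step 1: A was already visited.

So i = 0, j = 1, giving x = w[0:0] = ε, y = w[0:1] = a, z = w[1:6] = abbba.
Check: |xy| = 1 ≤ 4 and |y| = 1 ≥ 1. Reading y takes N from A back to A, so every xyⁱz is accepted.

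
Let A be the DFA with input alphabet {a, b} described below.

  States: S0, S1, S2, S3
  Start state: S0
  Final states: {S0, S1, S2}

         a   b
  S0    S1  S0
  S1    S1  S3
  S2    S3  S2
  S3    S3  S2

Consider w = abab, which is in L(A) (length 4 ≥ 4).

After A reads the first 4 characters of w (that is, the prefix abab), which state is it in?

S2

State sequence: S0 -a-> S1 -b-> S3 -a-> S3 -b-> S2

After reading 4 characters, A is in state S2.
(This kind of state-tracing is the core of the pumping-lemma construction: with 4 states, pigeonhole forces a repeat within the first 4 steps.)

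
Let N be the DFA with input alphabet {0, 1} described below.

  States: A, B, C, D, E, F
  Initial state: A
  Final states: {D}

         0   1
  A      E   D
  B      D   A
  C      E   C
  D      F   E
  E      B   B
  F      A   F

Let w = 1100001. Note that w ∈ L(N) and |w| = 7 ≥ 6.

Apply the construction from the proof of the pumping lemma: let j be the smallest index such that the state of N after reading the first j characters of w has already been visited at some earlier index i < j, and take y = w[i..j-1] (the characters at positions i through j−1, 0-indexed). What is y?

State sequence: A -1-> D -1-> E -0-> B -0-> D -0-> F -0-> A -1-> D
First repeat at step 4: D was already visited.

So i = 1, j = 4, giving x = w[0:1] = 1, y = w[1:4] = 100, z = w[4:7] = 001.
Check: |xy| = 4 ≤ 6 and |y| = 3 ≥ 1. Reading y takes N from D back to D, so every xyⁱz is accepted.

100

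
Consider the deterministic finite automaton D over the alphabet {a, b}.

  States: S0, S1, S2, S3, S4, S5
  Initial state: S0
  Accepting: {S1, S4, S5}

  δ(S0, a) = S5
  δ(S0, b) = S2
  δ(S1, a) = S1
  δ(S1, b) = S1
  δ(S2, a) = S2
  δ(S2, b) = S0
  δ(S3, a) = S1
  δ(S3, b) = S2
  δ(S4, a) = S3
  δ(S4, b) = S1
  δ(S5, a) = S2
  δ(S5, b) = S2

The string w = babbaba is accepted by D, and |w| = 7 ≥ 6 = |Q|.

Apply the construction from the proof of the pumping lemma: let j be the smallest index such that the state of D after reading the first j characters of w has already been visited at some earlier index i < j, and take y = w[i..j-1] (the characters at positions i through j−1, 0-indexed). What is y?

a

State sequence: S0 -b-> S2 -a-> S2 -b-> S0 -b-> S2 -a-> S2 -b-> S0 -a-> S5
First repeat at step 2: S2 was already visited.

So i = 1, j = 2, giving x = w[0:1] = b, y = w[1:2] = a, z = w[2:7] = bbaba.
Check: |xy| = 2 ≤ 6 and |y| = 1 ≥ 1. Reading y takes D from S2 back to S2, so every xyⁱz is accepted.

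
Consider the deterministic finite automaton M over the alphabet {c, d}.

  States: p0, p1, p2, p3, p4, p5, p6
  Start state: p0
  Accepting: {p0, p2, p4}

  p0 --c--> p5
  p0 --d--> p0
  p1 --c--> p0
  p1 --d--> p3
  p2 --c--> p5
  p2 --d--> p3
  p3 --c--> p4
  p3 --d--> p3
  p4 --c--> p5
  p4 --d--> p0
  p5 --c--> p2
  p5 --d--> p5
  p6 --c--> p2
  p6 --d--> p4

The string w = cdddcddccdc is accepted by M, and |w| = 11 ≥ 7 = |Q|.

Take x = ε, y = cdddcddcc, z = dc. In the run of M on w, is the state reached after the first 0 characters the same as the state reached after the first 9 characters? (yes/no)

Run of M on the first 9 characters of w = c d d d c d d c c:
  step 0: p0  (start)
  step 1: p5  (read c: p0→p5)
  step 2: p5  (read d: p5→p5)
  step 3: p5  (read d: p5→p5)
  step 4: p5  (read d: p5→p5)
  step 5: p2  (read c: p5→p2)
  step 6: p3  (read d: p2→p3)
  step 7: p3  (read d: p3→p3)
  step 8: p4  (read c: p3→p4)
  step 9: p5  (read c: p4→p5)

After x (step 0): p0. After xy (step 9): p5.
They differ (p0 ≠ p5), so y is not a cycle from the state after x; this split is not the one the pumping-lemma construction produces, and pumping y need not keep the string in L(M).

no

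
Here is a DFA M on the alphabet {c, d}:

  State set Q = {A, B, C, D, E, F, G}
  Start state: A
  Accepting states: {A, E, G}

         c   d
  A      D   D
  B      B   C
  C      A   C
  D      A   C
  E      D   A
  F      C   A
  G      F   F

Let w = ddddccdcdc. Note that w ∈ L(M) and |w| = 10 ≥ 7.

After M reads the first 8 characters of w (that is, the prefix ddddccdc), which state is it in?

Run of M on the first 8 characters of w = d d d d c c d c:
  step 0: A  (start)
  step 1: D  (read d: A→D)
  step 2: C  (read d: D→C)
  step 3: C  (read d: C→C)
  step 4: C  (read d: C→C)
  step 5: A  (read c: C→A)
  step 6: D  (read c: A→D)
  step 7: C  (read d: D→C)
  step 8: A  (read c: C→A)

After reading 8 characters, M is in state A.

A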